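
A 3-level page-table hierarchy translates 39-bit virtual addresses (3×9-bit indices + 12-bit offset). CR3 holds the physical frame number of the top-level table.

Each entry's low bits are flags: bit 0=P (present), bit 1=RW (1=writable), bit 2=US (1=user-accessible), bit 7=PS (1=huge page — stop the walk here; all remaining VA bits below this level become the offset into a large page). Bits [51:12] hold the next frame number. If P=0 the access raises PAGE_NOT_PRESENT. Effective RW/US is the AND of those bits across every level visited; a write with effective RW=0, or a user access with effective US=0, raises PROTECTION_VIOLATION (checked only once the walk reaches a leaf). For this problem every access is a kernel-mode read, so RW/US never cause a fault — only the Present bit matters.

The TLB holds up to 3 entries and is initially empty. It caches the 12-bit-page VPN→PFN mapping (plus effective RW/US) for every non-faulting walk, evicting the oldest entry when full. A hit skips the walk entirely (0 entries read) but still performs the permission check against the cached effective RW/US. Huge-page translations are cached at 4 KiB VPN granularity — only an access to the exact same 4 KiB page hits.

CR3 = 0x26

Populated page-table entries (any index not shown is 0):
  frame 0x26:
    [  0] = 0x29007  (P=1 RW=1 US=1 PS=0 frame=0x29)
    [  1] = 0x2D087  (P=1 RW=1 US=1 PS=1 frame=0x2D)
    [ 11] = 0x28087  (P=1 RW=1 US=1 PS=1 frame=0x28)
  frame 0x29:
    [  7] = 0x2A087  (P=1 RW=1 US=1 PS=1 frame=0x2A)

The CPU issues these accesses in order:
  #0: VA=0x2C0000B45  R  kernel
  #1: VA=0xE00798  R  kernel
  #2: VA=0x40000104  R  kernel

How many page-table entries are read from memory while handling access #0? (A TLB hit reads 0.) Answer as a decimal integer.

Walk each access:
#0 VA=0x2C0000B45 (r,kernel):
  lvl0: tbl 0x26, slot 11 ⇒ 0x28087 (P1/RW1/US1/PS1)
  ⇒ phys 0x28B45 (huge @L0)  [1 reads]
#1 VA=0xE00798 (r,kernel):
  lvl0: tbl 0x26, slot 0 ⇒ 0x29007 (P1/RW1/US1/PS0)
  lvl1: tbl 0x29, slot 7 ⇒ 0x2A087 (P1/RW1/US1/PS1)
  ⇒ phys 0x2A798 (huge @L1)  [2 reads]
#2 VA=0x40000104 (r,kernel):
  lvl0: tbl 0x26, slot 1 ⇒ 0x2D087 (P1/RW1/US1/PS1)
  ⇒ phys 0x2D104 (huge @L0)  [1 reads]

Entries read for #0: 1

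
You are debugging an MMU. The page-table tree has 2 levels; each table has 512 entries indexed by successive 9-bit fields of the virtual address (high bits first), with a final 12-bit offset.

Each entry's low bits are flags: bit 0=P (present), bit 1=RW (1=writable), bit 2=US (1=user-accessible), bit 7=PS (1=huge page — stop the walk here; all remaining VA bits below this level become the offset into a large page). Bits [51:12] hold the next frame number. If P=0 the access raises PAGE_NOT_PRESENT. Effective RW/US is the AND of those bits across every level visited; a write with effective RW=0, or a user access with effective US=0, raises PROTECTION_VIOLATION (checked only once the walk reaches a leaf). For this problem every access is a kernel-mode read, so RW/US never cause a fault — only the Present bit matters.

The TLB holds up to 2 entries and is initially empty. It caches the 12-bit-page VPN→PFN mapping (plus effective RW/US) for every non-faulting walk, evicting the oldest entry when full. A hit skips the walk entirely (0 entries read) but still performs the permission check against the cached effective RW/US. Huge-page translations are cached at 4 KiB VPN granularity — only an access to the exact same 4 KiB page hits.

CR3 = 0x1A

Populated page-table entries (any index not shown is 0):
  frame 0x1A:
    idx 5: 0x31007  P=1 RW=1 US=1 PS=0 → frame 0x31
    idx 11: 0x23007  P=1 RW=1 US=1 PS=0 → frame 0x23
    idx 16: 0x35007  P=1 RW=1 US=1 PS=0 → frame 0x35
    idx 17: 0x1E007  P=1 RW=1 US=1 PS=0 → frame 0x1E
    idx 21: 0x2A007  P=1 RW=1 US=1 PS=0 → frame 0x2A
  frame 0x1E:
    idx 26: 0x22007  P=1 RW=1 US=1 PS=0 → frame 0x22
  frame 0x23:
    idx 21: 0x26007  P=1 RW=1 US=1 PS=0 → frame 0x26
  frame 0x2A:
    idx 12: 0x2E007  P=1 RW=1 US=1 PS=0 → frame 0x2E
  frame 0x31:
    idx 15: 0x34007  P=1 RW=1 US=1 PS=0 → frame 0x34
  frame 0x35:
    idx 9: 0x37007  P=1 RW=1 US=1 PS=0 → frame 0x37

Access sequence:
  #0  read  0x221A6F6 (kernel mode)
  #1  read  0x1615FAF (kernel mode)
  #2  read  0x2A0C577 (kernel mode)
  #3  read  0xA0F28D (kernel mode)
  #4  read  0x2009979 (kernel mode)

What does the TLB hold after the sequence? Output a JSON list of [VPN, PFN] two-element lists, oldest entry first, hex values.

Per-access translation:
#0 VA=0x221A6F6 (r,kernel):
  L0: frame=0x1A idx=17 entry=0x1E007 [P=1 RW=1 US=1 PS=0]
  L1: frame=0x1E idx=26 entry=0x22007 [P=1 RW=1 US=1 PS=0]
  ⇒ phys 0x226F6  [2 reads]
#1 VA=0x1615FAF (r,kernel):
  L0: frame=0x1A idx=11 entry=0x23007 [P=1 RW=1 US=1 PS=0]
  L1: frame=0x23 idx=21 entry=0x26007 [P=1 RW=1 US=1 PS=0]
  ⇒ phys 0x26FAF  [2 reads]
#2 VA=0x2A0C577 (r,kernel):
  L0: frame=0x1A idx=21 entry=0x2A007 [P=1 RW=1 US=1 PS=0]
  L1: frame=0x2A idx=12 entry=0x2E007 [P=1 RW=1 US=1 PS=0]
  ⇒ phys 0x2E577  [2 reads]
#3 VA=0xA0F28D (r,kernel):
  L0: frame=0x1A idx=5 entry=0x31007 [P=1 RW=1 US=1 PS=0]
  L1: frame=0x31 idx=15 entry=0x34007 [P=1 RW=1 US=1 PS=0]
  ⇒ phys 0x3428D  [2 reads]
#4 VA=0x2009979 (r,kernel):
  L0: frame=0x1A idx=16 entry=0x35007 [P=1 RW=1 US=1 PS=0]
  L1: frame=0x35 idx=9 entry=0x37007 [P=1 RW=1 US=1 PS=0]
  ⇒ phys 0x37979  [2 reads]

TLB: [["0xA0F", "0x34"], ["0x2009", "0x37"]]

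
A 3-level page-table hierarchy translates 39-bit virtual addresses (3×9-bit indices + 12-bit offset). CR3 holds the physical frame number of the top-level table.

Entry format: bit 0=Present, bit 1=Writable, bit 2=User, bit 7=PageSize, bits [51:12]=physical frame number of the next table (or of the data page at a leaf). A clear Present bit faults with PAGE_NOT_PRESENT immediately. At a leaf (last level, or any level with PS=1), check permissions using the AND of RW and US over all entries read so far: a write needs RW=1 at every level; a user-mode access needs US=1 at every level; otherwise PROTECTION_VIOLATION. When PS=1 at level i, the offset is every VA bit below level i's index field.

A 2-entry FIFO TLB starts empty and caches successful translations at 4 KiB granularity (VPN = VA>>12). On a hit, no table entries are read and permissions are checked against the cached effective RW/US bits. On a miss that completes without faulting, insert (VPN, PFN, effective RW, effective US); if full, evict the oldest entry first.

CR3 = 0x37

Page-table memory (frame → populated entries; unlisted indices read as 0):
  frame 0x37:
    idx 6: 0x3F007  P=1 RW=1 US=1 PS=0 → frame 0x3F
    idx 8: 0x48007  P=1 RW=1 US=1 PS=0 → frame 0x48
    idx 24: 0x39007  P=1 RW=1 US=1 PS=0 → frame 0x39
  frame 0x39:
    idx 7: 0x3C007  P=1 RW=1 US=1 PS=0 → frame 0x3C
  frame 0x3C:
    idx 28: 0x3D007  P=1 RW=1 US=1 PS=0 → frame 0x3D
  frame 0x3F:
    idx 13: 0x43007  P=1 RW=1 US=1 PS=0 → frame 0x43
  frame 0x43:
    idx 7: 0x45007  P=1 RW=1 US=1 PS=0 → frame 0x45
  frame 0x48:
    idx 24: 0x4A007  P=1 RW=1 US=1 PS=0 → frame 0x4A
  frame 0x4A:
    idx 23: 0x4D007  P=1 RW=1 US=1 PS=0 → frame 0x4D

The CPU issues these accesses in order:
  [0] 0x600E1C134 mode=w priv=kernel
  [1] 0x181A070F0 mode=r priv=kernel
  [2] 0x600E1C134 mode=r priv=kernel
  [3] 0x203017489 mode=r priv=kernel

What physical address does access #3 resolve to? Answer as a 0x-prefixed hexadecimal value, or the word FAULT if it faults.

Trace:
#0 VA=0x600E1C134 (w,kernel):
  L0 @0x37[24] → 0x39007  P=1,RW=1,US=1,PS=0
  L1 @0x39[7] → 0x3C007  P=1,RW=1,US=1,PS=0
  L2 @0x3C[28] → 0x3D007  P=1,RW=1,US=1,PS=0
  ⇒ phys 0x3D134  [3 reads]
#1 VA=0x181A070F0 (r,kernel):
  L0 @0x37[6] → 0x3F007  P=1,RW=1,US=1,PS=0
  L1 @0x3F[13] → 0x43007  P=1,RW=1,US=1,PS=0
  L2 @0x43[7] → 0x45007  P=1,RW=1,US=1,PS=0
  ⇒ phys 0x450F0  [3 reads]
#2 VA=0x600E1C134 (r,kernel):
  TLB hit vpn=0x600E1C → PA=0x3D134
#3 VA=0x203017489 (r,kernel):
  L0 @0x37[8] → 0x48007  P=1,RW=1,US=1,PS=0
  L1 @0x48[24] → 0x4A007  P=1,RW=1,US=1,PS=0
  L2 @0x4A[23] → 0x4D007  P=1,RW=1,US=1,PS=0
  ⇒ phys 0x4D489  [3 reads]

Access #3 PA: 0x4D489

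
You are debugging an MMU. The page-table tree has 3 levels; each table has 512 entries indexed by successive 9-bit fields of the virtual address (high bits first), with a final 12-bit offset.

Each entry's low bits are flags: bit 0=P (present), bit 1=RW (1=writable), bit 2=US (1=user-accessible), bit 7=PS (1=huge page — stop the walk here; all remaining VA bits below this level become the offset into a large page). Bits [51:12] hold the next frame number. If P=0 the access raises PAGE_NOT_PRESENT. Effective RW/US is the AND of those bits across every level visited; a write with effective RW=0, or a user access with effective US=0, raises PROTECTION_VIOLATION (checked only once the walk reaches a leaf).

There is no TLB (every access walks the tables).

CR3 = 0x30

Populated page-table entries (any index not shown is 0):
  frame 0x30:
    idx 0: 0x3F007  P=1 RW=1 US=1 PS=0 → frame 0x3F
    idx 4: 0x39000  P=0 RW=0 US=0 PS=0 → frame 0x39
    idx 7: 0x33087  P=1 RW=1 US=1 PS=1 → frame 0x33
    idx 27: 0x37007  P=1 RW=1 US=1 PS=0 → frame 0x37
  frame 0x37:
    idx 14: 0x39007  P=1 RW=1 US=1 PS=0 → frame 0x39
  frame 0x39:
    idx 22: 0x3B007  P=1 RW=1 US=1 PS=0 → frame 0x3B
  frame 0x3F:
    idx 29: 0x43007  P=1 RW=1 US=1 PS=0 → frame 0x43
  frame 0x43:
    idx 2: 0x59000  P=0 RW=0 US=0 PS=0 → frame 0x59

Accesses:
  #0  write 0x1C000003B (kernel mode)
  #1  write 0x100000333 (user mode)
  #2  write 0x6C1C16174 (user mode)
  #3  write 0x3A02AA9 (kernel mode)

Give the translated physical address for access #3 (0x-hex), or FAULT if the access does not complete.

Walk each access:
#0 VA=0x1C000003B (w,kernel):
  [0] read 0x30 idx=7: raw=0x33087 flags P=1 W=1 U=1 S=1
  ⇒ phys 0x3303B (huge @L0)  [1 reads]
#1 VA=0x100000333 (w,user):
  [0] read 0x30 idx=4: raw=0x39000 flags P=0 W=0 U=0 S=0
  → PAGE_NOT_PRESENT  (1 entries read)
#2 VA=0x6C1C16174 (w,user):
  [0] read 0x30 idx=27: raw=0x37007 flags P=1 W=1 U=1 S=0
  [1] read 0x37 idx=14: raw=0x39007 flags P=1 W=1 U=1 S=0
  [2] read 0x39 idx=22: raw=0x3B007 flags P=1 W=1 U=1 S=0
  ⇒ phys 0x3B174  [3 reads]
#3 VA=0x3A02AA9 (w,kernel):
  [0] read 0x30 idx=0: raw=0x3F007 flags P=1 W=1 U=1 S=0
  [1] read 0x3F idx=29: raw=0x43007 flags P=1 W=1 U=1 S=0
  [2] read 0x43 idx=2: raw=0x59000 flags P=0 W=0 U=0 S=0
  → PAGE_NOT_PRESENT  (3 entries read)

Access #3 PA: FAULT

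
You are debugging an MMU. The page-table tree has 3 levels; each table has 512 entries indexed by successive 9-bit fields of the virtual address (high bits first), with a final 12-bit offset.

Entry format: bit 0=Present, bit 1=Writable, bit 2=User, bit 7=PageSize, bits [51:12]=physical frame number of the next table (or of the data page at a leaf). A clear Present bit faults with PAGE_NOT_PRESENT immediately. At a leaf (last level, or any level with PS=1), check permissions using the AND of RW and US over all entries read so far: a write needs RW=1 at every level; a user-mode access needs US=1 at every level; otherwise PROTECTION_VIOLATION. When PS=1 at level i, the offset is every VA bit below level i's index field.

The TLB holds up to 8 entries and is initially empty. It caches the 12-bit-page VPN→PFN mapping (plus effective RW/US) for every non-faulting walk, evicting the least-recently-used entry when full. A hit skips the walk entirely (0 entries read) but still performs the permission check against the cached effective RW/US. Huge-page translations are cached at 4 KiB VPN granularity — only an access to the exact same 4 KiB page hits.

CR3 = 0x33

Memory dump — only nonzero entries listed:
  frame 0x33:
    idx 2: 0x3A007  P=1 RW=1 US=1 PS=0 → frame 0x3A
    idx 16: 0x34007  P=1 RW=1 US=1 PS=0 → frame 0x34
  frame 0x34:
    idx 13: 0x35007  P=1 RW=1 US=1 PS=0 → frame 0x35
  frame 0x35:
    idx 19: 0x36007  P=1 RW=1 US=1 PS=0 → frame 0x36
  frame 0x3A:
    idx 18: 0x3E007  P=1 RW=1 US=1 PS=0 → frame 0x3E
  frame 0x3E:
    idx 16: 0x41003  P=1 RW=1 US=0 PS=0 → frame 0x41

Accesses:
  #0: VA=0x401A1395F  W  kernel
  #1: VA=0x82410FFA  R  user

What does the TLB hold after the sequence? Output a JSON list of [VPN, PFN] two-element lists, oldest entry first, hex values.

Trace:
#0 VA=0x401A1395F (w,kernel):
  L0 @0x33[16] → 0x34007  P=1,RW=1,US=1,PS=0
  L1 @0x34[13] → 0x35007  P=1,RW=1,US=1,PS=0
  L2 @0x35[19] → 0x36007  P=1,RW=1,US=1,PS=0
  → PA=0x3695F  (3 entries read)
#1 VA=0x82410FFA (r,user):
  L0 @0x33[2] → 0x3A007  P=1,RW=1,US=1,PS=0
  L1 @0x3A[18] → 0x3E007  P=1,RW=1,US=1,PS=0
  L2 @0x3E[16] → 0x41003  P=1,RW=1,US=0,PS=0
  ⇒ fault: PROTECTION_VIOLATION  — 3 lookups

TLB: [["0x401A13", "0x36"]]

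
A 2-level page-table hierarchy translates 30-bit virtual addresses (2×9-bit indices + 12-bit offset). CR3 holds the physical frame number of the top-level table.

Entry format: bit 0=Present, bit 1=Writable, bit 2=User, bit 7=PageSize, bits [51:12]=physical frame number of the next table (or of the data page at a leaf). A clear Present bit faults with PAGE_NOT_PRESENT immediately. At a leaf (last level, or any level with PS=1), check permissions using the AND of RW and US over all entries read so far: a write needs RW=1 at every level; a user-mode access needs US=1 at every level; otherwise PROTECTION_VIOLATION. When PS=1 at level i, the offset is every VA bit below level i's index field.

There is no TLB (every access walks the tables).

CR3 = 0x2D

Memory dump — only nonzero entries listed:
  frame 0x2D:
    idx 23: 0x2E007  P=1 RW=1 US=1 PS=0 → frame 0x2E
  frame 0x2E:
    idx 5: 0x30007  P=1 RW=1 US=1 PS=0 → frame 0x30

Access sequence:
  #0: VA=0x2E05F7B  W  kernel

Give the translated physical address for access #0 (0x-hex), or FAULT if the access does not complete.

Walk each access:
#0 VA=0x2E05F7B (w,kernel):
  L0 @0x2D[23] → 0x2E007  P=1,RW=1,US=1,PS=0
  L1 @0x2E[5] → 0x30007  P=1,RW=1,US=1,PS=0
  → PA=0x30F7B  (2 entries read)

Access #0 PA: 0x30F7B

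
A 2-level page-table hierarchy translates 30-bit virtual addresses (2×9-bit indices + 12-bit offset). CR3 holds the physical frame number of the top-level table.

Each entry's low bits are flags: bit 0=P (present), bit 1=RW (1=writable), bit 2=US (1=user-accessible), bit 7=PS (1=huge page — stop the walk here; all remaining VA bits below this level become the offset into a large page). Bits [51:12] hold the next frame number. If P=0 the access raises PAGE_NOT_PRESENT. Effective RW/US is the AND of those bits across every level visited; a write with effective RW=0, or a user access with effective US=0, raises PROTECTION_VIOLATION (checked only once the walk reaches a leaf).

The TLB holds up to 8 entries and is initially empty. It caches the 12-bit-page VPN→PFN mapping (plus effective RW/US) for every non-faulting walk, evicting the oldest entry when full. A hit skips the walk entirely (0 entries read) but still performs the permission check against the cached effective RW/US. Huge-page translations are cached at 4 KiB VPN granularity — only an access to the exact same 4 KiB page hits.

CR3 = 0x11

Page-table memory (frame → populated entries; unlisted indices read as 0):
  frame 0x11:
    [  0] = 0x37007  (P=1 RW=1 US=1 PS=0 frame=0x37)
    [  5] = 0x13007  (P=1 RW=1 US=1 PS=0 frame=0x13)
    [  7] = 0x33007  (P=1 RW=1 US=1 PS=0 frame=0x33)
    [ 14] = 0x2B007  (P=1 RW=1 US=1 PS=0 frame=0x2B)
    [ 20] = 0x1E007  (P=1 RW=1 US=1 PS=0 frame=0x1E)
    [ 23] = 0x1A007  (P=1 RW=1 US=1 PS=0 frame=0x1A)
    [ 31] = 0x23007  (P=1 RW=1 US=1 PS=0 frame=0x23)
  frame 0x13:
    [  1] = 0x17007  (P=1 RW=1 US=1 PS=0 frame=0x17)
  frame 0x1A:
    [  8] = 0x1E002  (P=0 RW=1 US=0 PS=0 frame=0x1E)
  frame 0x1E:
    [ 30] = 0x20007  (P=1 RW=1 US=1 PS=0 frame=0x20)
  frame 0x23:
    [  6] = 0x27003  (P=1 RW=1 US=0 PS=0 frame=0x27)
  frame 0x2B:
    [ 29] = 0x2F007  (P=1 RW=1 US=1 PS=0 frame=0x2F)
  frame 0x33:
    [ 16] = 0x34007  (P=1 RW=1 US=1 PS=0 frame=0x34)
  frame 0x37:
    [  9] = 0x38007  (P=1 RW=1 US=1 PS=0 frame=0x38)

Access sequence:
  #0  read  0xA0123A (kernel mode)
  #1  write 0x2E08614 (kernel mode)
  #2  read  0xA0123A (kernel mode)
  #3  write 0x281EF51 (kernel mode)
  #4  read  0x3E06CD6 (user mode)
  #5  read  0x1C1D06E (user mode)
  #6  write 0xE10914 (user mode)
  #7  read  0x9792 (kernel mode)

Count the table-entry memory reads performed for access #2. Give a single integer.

Per-access translation:
#0 VA=0xA0123A (r,kernel):
  lvl0: tbl 0x11, slot 5 ⇒ 0x13007 (P1/RW1/US1/PS0)
  lvl1: tbl 0x13, slot 1 ⇒ 0x17007 (P1/RW1/US1/PS0)
  ✓ 0x1723A  — 2 lookups
#1 VA=0x2E08614 (w,kernel):
  lvl0: tbl 0x11, slot 23 ⇒ 0x1A007 (P1/RW1/US1/PS0)
  lvl1: tbl 0x1A, slot 8 ⇒ 0x1E002 (P0/RW1/US0/PS0)
  ✗ PAGE_NOT_PRESENT  [2 reads]
#2 VA=0xA0123A (r,kernel):
  TLB hit vpn=0xA01 → PA=0x1723A
#3 VA=0x281EF51 (w,kernel):
  lvl0: tbl 0x11, slot 20 ⇒ 0x1E007 (P1/RW1/US1/PS0)
  lvl1: tbl 0x1E, slot 30 ⇒ 0x20007 (P1/RW1/US1/PS0)
  ✓ 0x20F51  — 2 lookups
#4 VA=0x3E06CD6 (r,user):
  lvl0: tbl 0x11, slot 31 ⇒ 0x23007 (P1/RW1/US1/PS0)
  lvl1: tbl 0x23, slot 6 ⇒ 0x27003 (P1/RW1/US0/PS0)
  ✗ PROTECTION_VIOLATION  [2 reads]
#5 VA=0x1C1D06E (r,user):
  lvl0: tbl 0x11, slot 14 ⇒ 0x2B007 (P1/RW1/US1/PS0)
  lvl1: tbl 0x2B, slot 29 ⇒ 0x2F007 (P1/RW1/US1/PS0)
  ✓ 0x2F06E  — 2 lookups
#6 VA=0xE10914 (w,user):
  lvl0: tbl 0x11, slot 7 ⇒ 0x33007 (P1/RW1/US1/PS0)
  lvl1: tbl 0x33, slot 16 ⇒ 0x34007 (P1/RW1/US1/PS0)
  ✓ 0x34914  — 2 lookups
#7 VA=0x9792 (r,kernel):
  lvl0: tbl 0x11, slot 0 ⇒ 0x37007 (P1/RW1/US1/PS0)
  lvl1: tbl 0x37, slot 9 ⇒ 0x38007 (P1/RW1/US1/PS0)
  ✓ 0x38792  — 2 lookups

Entries read for #2: 0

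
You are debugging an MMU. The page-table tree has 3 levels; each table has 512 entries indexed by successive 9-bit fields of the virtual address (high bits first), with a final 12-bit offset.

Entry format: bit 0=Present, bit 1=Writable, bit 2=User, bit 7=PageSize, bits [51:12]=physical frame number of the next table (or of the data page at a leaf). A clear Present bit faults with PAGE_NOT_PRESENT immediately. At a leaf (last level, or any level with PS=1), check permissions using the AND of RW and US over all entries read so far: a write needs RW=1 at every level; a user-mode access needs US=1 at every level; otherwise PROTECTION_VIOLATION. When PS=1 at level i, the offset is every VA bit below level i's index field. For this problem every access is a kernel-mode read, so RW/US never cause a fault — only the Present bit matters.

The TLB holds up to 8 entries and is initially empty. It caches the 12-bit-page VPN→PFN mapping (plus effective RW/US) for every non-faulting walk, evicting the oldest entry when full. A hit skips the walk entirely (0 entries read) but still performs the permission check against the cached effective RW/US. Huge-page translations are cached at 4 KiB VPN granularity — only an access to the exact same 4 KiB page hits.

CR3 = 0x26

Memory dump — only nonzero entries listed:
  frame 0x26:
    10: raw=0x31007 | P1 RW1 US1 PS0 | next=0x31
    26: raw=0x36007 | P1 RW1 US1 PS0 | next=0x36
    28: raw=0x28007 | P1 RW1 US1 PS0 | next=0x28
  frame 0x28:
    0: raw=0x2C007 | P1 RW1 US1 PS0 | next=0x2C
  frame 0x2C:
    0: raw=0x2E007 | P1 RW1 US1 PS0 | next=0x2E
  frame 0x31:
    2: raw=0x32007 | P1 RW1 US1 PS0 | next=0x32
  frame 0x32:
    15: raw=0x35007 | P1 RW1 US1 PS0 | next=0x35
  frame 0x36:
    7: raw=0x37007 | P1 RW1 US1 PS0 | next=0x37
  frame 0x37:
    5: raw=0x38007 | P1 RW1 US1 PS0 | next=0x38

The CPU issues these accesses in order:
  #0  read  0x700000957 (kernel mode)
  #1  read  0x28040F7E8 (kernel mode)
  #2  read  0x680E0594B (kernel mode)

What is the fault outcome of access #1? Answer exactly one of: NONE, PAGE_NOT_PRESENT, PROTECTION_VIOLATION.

Walk each access:
#0 VA=0x700000957 (r,kernel):
  [0] read 0x26 idx=28: raw=0x28007 flags P=1 W=1 U=1 S=0
  [1] read 0x28 idx=0: raw=0x2C007 flags P=1 W=1 U=1 S=0
  [2] read 0x2C idx=0: raw=0x2E007 flags P=1 W=1 U=1 S=0
  ⇒ phys 0x2E957  [3 reads]
#1 VA=0x28040F7E8 (r,kernel):
  [0] read 0x26 idx=10: raw=0x31007 flags P=1 W=1 U=1 S=0
  [1] read 0x31 idx=2: raw=0x32007 flags P=1 W=1 U=1 S=0
  [2] read 0x32 idx=15: raw=0x35007 flags P=1 W=1 U=1 S=0
  ⇒ phys 0x357E8  [3 reads]
#2 VA=0x680E0594B (r,kernel):
  [0] read 0x26 idx=26: raw=0x36007 flags P=1 W=1 U=1 S=0
  [1] read 0x36 idx=7: raw=0x37007 flags P=1 W=1 U=1 S=0
  [2] read 0x37 idx=5: raw=0x38007 flags P=1 W=1 U=1 S=0
  ⇒ phys 0x3894B  [3 reads]

Access #1 fault: NONE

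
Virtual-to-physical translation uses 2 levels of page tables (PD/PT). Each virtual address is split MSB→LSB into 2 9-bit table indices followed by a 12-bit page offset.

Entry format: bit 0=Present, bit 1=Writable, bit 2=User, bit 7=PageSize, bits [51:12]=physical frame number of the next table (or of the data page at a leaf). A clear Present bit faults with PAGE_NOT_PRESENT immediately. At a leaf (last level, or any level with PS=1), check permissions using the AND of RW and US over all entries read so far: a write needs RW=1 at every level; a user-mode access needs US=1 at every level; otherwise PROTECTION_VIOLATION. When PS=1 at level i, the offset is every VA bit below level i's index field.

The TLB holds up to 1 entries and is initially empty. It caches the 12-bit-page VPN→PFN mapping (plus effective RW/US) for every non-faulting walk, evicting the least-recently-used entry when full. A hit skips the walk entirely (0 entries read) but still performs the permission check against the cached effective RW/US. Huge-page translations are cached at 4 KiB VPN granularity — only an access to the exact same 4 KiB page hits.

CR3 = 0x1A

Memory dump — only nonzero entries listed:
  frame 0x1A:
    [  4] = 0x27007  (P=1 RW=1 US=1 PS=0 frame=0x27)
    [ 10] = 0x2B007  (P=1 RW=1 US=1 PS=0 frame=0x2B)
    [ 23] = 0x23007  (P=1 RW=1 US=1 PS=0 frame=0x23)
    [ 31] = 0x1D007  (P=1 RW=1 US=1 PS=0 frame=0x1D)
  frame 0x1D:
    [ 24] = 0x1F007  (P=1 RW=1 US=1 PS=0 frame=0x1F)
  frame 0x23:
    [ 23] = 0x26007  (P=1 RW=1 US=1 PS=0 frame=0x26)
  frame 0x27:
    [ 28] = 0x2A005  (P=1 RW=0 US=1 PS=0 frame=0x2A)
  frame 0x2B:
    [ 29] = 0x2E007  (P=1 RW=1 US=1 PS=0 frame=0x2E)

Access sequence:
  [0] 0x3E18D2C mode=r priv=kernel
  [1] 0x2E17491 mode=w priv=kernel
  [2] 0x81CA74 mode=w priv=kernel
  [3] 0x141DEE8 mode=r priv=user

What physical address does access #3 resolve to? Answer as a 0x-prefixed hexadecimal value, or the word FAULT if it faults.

Walk each access:
#0 VA=0x3E18D2C (r,kernel):
  lvl0: tbl 0x1A, slot 31 ⇒ 0x1D007 (P1/RW1/US1/PS0)
  lvl1: tbl 0x1D, slot 24 ⇒ 0x1F007 (P1/RW1/US1/PS0)
  ⇒ phys 0x1FD2C  [2 reads]
#1 VA=0x2E17491 (w,kernel):
  lvl0: tbl 0x1A, slot 23 ⇒ 0x23007 (P1/RW1/US1/PS0)
  lvl1: tbl 0x23, slot 23 ⇒ 0x26007 (P1/RW1/US1/PS0)
  ⇒ phys 0x26491  [2 reads]
#2 VA=0x81CA74 (w,kernel):
  lvl0: tbl 0x1A, slot 4 ⇒ 0x27007 (P1/RW1/US1/PS0)
  lvl1: tbl 0x27, slot 28 ⇒ 0x2A005 (P1/RW0/US1/PS0)
  → PROTECTION_VIOLATION  (2 entries read)
#3 VA=0x141DEE8 (r,user):
  lvl0: tbl 0x1A, slot 10 ⇒ 0x2B007 (P1/RW1/US1/PS0)
  lvl1: tbl 0x2B, slot 29 ⇒ 0x2E007 (P1/RW1/US1/PS0)
  ⇒ phys 0x2EEE8  [2 reads]

Access #3 PA: 0x2EEE8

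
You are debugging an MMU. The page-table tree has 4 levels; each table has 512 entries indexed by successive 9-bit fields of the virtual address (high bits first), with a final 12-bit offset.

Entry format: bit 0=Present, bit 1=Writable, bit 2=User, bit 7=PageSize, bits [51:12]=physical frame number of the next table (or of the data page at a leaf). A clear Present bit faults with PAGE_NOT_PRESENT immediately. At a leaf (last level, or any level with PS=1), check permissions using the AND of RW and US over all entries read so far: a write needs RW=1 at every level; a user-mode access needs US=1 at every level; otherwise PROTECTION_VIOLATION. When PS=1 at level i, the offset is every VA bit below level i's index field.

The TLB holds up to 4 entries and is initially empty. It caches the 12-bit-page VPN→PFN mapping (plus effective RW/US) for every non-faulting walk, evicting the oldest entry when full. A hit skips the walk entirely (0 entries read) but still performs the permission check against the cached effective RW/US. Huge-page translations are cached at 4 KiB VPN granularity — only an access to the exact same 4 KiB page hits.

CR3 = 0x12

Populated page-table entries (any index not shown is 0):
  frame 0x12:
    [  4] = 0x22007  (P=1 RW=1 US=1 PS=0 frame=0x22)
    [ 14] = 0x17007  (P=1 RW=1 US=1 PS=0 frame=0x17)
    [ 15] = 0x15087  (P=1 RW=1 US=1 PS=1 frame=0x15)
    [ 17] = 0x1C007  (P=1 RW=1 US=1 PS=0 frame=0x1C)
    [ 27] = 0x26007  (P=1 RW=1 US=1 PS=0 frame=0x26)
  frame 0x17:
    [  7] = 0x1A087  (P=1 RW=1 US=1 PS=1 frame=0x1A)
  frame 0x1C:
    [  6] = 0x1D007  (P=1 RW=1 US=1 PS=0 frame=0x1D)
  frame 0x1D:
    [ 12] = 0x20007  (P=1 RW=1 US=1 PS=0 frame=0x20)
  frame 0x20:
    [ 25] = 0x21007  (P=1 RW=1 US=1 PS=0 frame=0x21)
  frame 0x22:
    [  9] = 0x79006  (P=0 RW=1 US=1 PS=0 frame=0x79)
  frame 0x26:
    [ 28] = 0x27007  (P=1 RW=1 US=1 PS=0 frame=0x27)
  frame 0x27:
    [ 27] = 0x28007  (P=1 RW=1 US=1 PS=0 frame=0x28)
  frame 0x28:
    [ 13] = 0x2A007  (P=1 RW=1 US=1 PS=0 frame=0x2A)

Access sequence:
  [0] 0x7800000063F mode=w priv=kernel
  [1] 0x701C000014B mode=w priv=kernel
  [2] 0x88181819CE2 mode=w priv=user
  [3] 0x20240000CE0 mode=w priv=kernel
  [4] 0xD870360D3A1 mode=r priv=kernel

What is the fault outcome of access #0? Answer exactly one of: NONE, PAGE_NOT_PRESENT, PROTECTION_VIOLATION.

Trace:
#0 VA=0x7800000063F (w,kernel):
  L0 @0x12[15] → 0x15087  P=1,RW=1,US=1,PS=1
  ✓ 0x1563F (huge @L0)  — 1 lookups
#1 VA=0x701C000014B (w,kernel):
  L0 @0x12[14] → 0x17007  P=1,RW=1,US=1,PS=0
  L1 @0x17[7] → 0x1A087  P=1,RW=1,US=1,PS=1
  ✓ 0x1A14B (huge @L1)  — 2 lookups
#2 VA=0x88181819CE2 (w,user):
  L0 @0x12[17] → 0x1C007  P=1,RW=1,US=1,PS=0
  L1 @0x1C[6] → 0x1D007  P=1,RW=1,US=1,PS=0
  L2 @0x1D[12] → 0x20007  P=1,RW=1,US=1,PS=0
  L3 @0x20[25] → 0x21007  P=1,RW=1,US=1,PS=0
  ✓ 0x21CE2  — 4 lookups
#3 VA=0x20240000CE0 (w,kernel):
  L0 @0x12[4] → 0x22007  P=1,RW=1,US=1,PS=0
  L1 @0x22[9] → 0x79006  P=0,RW=1,US=1,PS=0
  ⇒ fault: PAGE_NOT_PRESENT  — 2 lookups
#4 VA=0xD870360D3A1 (r,kernel):
  L0 @0x12[27] → 0x26007  P=1,RW=1,US=1,PS=0
  L1 @0x26[28] → 0x27007  P=1,RW=1,US=1,PS=0
  L2 @0x27[27] → 0x28007  P=1,RW=1,US=1,PS=0
  L3 @0x28[13] → 0x2A007  P=1,RW=1,US=1,PS=0
  ✓ 0x2A3A1  — 4 lookups

Access #0 fault: NONE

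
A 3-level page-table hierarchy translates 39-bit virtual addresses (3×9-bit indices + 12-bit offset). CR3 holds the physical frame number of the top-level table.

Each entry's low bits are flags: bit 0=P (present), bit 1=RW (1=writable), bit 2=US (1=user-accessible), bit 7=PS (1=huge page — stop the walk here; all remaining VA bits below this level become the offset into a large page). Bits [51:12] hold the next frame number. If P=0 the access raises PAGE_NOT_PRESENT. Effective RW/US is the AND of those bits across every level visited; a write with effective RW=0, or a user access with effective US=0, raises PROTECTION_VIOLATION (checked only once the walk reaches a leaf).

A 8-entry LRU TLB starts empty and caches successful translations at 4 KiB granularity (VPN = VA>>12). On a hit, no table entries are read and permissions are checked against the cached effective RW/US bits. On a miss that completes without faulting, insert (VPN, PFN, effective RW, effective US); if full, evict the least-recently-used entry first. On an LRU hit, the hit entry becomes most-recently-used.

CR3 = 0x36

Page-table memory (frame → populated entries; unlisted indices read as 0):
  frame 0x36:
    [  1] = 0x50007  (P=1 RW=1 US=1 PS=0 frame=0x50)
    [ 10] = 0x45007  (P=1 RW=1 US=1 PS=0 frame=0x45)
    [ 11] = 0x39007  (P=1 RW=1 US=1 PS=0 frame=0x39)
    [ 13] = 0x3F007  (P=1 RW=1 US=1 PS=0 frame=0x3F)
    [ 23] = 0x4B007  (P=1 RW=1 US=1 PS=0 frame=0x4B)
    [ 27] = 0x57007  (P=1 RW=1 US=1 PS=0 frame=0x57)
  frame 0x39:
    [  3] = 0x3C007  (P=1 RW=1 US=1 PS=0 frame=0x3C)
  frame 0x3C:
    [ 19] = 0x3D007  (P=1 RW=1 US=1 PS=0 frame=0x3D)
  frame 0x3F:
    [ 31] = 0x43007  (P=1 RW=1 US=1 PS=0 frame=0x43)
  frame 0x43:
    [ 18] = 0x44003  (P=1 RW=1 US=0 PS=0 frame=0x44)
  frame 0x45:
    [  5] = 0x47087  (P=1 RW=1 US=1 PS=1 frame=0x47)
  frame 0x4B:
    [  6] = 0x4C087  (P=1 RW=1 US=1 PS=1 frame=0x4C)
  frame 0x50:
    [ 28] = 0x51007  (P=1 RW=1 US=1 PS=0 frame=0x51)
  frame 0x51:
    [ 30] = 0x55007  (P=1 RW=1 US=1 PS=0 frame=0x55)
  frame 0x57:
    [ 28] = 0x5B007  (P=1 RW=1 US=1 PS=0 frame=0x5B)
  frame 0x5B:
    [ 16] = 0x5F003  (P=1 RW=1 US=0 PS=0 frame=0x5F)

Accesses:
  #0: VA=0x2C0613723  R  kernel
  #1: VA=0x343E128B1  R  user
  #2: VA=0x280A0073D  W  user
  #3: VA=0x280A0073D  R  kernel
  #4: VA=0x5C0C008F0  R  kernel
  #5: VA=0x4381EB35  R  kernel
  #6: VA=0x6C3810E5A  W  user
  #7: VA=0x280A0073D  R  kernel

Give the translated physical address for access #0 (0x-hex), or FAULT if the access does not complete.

Walk each access:
#0 VA=0x2C0613723 (r,kernel):
  lvl0: tbl 0x36, slot 11 ⇒ 0x39007 (P1/RW1/US1/PS0)
  lvl1: tbl 0x39, slot 3 ⇒ 0x3C007 (P1/RW1/US1/PS0)
  lvl2: tbl 0x3C, slot 19 ⇒ 0x3D007 (P1/RW1/US1/PS0)
  → PA=0x3D723  (3 entries read)
#1 VA=0x343E128B1 (r,user):
  lvl0: tbl 0x36, slot 13 ⇒ 0x3F007 (P1/RW1/US1/PS0)
  lvl1: tbl 0x3F, slot 31 ⇒ 0x43007 (P1/RW1/US1/PS0)
  lvl2: tbl 0x43, slot 18 ⇒ 0x44003 (P1/RW1/US0/PS0)
  → PROTECTION_VIOLATION  (3 entries read)
#2 VA=0x280A0073D (w,user):
  lvl0: tbl 0x36, slot 10 ⇒ 0x45007 (P1/RW1/US1/PS0)
  lvl1: tbl 0x45, slot 5 ⇒ 0x47087 (P1/RW1/US1/PS1)
  → PA=0x4773D (huge @L1)  (2 entries read)
#3 VA=0x280A0073D (r,kernel):
  TLB hit vpn=0x280A00 → PA=0x4773D
#4 VA=0x5C0C008F0 (r,kernel):
  lvl0: tbl 0x36, slot 23 ⇒ 0x4B007 (P1/RW1/US1/PS0)
  lvl1: tbl 0x4B, slot 6 ⇒ 0x4C087 (P1/RW1/US1/PS1)
  → PA=0x4C8F0 (huge @L1)  (2 entries read)
#5 VA=0x4381EB35 (r,kernel):
  lvl0: tbl 0x36, slot 1 ⇒ 0x50007 (P1/RW1/US1/PS0)
  lvl1: tbl 0x50, slot 28 ⇒ 0x51007 (P1/RW1/US1/PS0)
  lvl2: tbl 0x51, slot 30 ⇒ 0x55007 (P1/RW1/US1/PS0)
  → PA=0x55B35  (3 entries read)
#6 VA=0x6C3810E5A (w,user):
  lvl0: tbl 0x36, slot 27 ⇒ 0x57007 (P1/RW1/US1/PS0)
  lvl1: tbl 0x57, slot 28 ⇒ 0x5B007 (P1/RW1/US1/PS0)
  lvl2: tbl 0x5B, slot 16 ⇒ 0x5F003 (P1/RW1/US0/PS0)
  → PROTECTION_VIOLATION  (3 entries read)
#7 VA=0x280A0073D (r,kernel):
  TLB hit vpn=0x280A00 → PA=0x4773D

Access #0 PA: 0x3D723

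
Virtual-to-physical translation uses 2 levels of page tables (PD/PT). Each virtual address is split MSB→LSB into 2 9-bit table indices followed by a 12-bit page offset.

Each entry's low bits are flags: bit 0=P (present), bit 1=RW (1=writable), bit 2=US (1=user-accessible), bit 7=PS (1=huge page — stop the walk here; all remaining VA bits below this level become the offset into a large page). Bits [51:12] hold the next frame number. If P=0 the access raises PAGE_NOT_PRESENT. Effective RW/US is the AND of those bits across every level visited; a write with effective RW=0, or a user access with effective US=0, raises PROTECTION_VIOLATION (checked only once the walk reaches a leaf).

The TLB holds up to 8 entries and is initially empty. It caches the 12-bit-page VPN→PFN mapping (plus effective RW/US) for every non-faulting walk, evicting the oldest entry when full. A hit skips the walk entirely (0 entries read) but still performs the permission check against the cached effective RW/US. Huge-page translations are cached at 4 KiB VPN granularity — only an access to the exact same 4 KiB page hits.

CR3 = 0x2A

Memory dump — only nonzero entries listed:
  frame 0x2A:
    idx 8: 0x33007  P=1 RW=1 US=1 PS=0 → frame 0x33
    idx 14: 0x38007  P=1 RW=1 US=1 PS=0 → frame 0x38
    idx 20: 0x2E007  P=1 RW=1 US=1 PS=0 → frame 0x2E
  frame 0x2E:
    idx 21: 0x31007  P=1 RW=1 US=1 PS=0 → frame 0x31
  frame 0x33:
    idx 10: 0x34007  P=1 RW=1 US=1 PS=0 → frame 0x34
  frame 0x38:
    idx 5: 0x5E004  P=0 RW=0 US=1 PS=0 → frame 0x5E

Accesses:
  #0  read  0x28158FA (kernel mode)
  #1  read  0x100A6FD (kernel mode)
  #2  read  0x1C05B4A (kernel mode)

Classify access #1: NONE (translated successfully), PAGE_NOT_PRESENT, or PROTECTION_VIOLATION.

Walk each access:
#0 VA=0x28158FA (r,kernel):
  [0] read 0x2A idx=20: raw=0x2E007 flags P=1 W=1 U=1 S=0
  [1] read 0x2E idx=21: raw=0x31007 flags P=1 W=1 U=1 S=0
  → PA=0x318FA  (2 entries read)
#1 VA=0x100A6FD (r,kernel):
  [0] read 0x2A idx=8: raw=0x33007 flags P=1 W=1 U=1 S=0
  [1] read 0x33 idx=10: raw=0x34007 flags P=1 W=1 U=1 S=0
  → PA=0x346FD  (2 entries read)
#2 VA=0x1C05B4A (r,kernel):
  [0] read 0x2A idx=14: raw=0x38007 flags P=1 W=1 U=1 S=0
  [1] read 0x38 idx=5: raw=0x5E004 flags P=0 W=0 U=1 S=0
  → PAGE_NOT_PRESENT  (2 entries read)

Access #1 fault: NONE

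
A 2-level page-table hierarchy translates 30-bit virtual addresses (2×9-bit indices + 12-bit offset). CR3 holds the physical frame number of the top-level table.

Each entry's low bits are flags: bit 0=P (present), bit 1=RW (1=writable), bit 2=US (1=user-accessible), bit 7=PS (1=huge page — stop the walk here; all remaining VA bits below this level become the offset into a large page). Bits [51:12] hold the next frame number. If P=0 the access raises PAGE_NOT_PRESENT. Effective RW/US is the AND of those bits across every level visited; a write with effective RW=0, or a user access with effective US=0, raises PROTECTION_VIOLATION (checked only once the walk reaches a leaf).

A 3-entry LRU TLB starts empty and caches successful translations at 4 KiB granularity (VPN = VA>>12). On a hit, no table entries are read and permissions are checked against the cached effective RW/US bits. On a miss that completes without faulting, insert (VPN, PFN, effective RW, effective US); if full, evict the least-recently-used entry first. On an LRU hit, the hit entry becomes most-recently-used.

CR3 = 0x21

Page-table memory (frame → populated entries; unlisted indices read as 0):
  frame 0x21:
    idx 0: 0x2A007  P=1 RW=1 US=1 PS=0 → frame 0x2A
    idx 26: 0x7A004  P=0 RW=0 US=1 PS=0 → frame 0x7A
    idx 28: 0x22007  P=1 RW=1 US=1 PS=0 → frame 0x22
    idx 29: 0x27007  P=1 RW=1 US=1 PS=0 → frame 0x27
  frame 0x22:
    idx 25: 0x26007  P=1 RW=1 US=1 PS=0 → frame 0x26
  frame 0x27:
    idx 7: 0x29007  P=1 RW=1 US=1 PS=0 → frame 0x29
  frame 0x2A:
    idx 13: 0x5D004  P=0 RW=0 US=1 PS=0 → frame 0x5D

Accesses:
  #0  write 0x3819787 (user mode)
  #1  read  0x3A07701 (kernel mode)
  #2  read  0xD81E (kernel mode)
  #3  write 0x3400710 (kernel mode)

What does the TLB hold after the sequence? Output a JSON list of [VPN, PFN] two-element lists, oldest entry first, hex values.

Trace:
#0 VA=0x3819787 (w,user):
  L0: frame=0x21 idx=28 entry=0x22007 [P=1 RW=1 US=1 PS=0]
  L1: frame=0x22 idx=25 entry=0x26007 [P=1 RW=1 US=1 PS=0]
  ⇒ phys 0x26787  [2 reads]
#1 VA=0x3A07701 (r,kernel):
  L0: frame=0x21 idx=29 entry=0x27007 [P=1 RW=1 US=1 PS=0]
  L1: frame=0x27 idx=7 entry=0x29007 [P=1 RW=1 US=1 PS=0]
  ⇒ phys 0x29701  [2 reads]
#2 VA=0xD81E (r,kernel):
  L0: frame=0x21 idx=0 entry=0x2A007 [P=1 RW=1 US=1 PS=0]
  L1: frame=0x2A idx=13 entry=0x5D004 [P=0 RW=0 US=1 PS=0]
  ✗ PAGE_NOT_PRESENT  [2 reads]
#3 VA=0x3400710 (w,kernel):
  L0: frame=0x21 idx=26 entry=0x7A004 [P=0 RW=0 US=1 PS=0]
  ✗ PAGE_NOT_PRESENT  [1 reads]

TLB: [["0x3819", "0x26"], ["0x3A07", "0x29"]]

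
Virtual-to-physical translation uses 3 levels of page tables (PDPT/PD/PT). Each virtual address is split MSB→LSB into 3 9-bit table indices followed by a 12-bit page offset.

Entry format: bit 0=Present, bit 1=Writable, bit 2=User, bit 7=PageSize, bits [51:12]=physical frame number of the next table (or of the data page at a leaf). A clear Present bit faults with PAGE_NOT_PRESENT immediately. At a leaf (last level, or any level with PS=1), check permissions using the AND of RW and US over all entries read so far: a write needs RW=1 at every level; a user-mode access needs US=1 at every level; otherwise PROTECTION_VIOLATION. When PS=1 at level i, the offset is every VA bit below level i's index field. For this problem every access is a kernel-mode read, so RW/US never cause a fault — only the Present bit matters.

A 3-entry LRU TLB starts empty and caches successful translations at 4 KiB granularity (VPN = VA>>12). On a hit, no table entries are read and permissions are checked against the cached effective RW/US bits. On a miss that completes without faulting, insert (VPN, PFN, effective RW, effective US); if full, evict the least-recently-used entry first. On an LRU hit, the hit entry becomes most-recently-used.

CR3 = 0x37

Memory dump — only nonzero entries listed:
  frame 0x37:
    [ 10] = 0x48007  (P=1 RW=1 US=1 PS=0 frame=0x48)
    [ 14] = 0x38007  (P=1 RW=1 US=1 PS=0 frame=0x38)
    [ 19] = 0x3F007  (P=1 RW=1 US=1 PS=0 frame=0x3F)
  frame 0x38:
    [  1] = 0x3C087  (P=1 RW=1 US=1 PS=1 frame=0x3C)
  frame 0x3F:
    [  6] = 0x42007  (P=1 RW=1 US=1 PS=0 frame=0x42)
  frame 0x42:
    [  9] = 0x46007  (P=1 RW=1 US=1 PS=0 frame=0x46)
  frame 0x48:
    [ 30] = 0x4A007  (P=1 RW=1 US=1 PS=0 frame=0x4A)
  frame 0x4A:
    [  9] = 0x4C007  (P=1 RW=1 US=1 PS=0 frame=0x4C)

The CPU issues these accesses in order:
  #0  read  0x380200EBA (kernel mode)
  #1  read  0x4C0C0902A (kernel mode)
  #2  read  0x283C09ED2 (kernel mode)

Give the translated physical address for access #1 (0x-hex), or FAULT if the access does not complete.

Trace:
#0 VA=0x380200EBA (r,kernel):
  L0 @0x37[14] → 0x38007  P=1,RW=1,US=1,PS=0
  L1 @0x38[1] → 0x3C087  P=1,RW=1,US=1,PS=1
  ✓ 0x3CEBA (huge @L1)  — 2 lookups
#1 VA=0x4C0C0902A (r,kernel):
  L0 @0x37[19] → 0x3F007  P=1,RW=1,US=1,PS=0
  L1 @0x3F[6] → 0x42007  P=1,RW=1,US=1,PS=0
  L2 @0x42[9] → 0x46007  P=1,RW=1,US=1,PS=0
  ✓ 0x4602A  — 3 lookups
#2 VA=0x283C09ED2 (r,kernel):
  L0 @0x37[10] → 0x48007  P=1,RW=1,US=1,PS=0
  L1 @0x48[30] → 0x4A007  P=1,RW=1,US=1,PS=0
  L2 @0x4A[9] → 0x4C007  P=1,RW=1,US=1,PS=0
  ✓ 0x4CED2  — 3 lookups

Access #1 PA: 0x4602A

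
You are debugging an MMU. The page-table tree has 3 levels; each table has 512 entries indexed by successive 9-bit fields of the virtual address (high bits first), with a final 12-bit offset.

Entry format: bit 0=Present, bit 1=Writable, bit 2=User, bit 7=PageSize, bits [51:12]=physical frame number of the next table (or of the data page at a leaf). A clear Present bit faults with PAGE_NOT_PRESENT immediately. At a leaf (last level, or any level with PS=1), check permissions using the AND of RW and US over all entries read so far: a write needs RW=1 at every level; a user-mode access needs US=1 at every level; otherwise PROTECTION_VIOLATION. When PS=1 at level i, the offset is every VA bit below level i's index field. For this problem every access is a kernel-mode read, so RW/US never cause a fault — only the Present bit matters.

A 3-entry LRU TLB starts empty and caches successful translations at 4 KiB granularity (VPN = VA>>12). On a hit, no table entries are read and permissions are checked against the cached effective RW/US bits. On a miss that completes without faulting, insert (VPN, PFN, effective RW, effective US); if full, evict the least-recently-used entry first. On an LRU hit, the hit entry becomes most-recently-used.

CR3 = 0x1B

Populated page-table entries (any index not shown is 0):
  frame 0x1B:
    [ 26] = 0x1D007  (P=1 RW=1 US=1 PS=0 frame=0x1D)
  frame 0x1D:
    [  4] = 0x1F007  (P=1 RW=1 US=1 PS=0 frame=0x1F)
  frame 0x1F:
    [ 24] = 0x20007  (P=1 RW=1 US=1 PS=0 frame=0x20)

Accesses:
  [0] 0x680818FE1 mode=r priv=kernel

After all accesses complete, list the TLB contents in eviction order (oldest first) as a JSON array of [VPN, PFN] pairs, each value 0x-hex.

Per-access translation:
#0 VA=0x680818FE1 (r,kernel):
  lvl0: tbl 0x1B, slot 26 ⇒ 0x1D007 (P1/RW1/US1/PS0)
  lvl1: tbl 0x1D, slot 4 ⇒ 0x1F007 (P1/RW1/US1/PS0)
  lvl2: tbl 0x1F, slot 24 ⇒ 0x20007 (P1/RW1/US1/PS0)
  → PA=0x20FE1  (3 entries read)

TLB: [["0x680818", "0x20"]]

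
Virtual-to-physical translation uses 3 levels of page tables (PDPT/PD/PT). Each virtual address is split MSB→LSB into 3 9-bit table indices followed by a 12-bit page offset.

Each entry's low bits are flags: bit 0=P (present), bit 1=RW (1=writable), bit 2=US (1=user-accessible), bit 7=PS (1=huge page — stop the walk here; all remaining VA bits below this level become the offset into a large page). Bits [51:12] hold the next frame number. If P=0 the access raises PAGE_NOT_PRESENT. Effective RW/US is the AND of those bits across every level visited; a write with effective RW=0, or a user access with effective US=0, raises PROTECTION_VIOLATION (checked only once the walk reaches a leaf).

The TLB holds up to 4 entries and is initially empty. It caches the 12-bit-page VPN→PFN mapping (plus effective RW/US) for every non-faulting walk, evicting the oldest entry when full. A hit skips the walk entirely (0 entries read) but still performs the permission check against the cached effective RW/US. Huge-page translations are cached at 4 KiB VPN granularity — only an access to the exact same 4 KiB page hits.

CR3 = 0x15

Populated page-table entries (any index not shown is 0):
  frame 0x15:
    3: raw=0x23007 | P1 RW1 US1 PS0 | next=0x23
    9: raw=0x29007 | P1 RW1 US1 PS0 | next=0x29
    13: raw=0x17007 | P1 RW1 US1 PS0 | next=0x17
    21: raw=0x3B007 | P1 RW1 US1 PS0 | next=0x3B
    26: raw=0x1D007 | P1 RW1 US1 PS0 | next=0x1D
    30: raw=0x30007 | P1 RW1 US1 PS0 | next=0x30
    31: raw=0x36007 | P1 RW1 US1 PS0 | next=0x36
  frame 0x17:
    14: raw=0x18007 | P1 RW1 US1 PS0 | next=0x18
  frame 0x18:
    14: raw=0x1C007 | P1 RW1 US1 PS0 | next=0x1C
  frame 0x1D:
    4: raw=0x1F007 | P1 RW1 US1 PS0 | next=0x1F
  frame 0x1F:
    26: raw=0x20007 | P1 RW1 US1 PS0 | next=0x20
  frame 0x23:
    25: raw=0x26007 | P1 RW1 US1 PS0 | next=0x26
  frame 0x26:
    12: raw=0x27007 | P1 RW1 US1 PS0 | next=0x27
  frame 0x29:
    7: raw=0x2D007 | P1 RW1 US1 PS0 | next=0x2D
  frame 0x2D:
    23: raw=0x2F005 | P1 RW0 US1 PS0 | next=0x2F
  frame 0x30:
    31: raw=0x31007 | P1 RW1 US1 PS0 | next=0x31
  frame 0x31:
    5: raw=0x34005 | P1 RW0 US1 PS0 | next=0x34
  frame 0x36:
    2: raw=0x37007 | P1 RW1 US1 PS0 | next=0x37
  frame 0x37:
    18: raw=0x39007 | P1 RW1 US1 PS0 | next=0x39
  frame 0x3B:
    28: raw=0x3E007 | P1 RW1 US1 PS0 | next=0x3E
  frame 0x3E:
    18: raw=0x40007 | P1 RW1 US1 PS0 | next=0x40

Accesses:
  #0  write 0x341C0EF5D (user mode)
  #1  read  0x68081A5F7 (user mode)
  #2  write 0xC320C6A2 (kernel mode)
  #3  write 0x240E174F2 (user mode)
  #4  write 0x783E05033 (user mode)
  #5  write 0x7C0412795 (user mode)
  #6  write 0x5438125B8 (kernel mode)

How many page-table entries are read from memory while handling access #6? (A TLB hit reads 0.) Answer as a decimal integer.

Trace:
#0 VA=0x341C0EF5D (w,user):
  [0] read 0x15 idx=13: raw=0x17007 flags P=1 W=1 U=1 S=0
  [1] read 0x17 idx=14: raw=0x18007 flags P=1 W=1 U=1 S=0
  [2] read 0x18 idx=14: raw=0x1C007 flags P=1 W=1 U=1 S=0
  ⇒ phys 0x1CF5D  [3 reads]
#1 VA=0x68081A5F7 (r,user):
  [0] read 0x15 idx=26: raw=0x1D007 flags P=1 W=1 U=1 S=0
  [1] read 0x1D idx=4: raw=0x1F007 flags P=1 W=1 U=1 S=0
  [2] read 0x1F idx=26: raw=0x20007 flags P=1 W=1 U=1 S=0
  ⇒ phys 0x205F7  [3 reads]
#2 VA=0xC320C6A2 (w,kernel):
  [0] read 0x15 idx=3: raw=0x23007 flags P=1 W=1 U=1 S=0
  [1] read 0x23 idx=25: raw=0x26007 flags P=1 W=1 U=1 S=0
  [2] read 0x26 idx=12: raw=0x27007 flags P=1 W=1 U=1 S=0
  ⇒ phys 0x276A2  [3 reads]
#3 VA=0x240E174F2 (w,user):
  [0] read 0x15 idx=9: raw=0x29007 flags P=1 W=1 U=1 S=0
  [1] read 0x29 idx=7: raw=0x2D007 flags P=1 W=1 U=1 S=0
  [2] read 0x2D idx=23: raw=0x2F005 flags P=1 W=0 U=1 S=0
  → PROTECTION_VIOLATION  (3 entries read)
#4 VA=0x783E05033 (w,user):
  [0] read 0x15 idx=30: raw=0x30007 flags P=1 W=1 U=1 S=0
  [1] read 0x30 idx=31: raw=0x31007 flags P=1 W=1 U=1 S=0
  [2] read 0x31 idx=5: raw=0x34005 flags P=1 W=0 U=1 S=0
  → PROTECTION_VIOLATION  (3 entries read)
#5 VA=0x7C0412795 (w,user):
  [0] read 0x15 idx=31: raw=0x36007 flags P=1 W=1 U=1 S=0
  [1] read 0x36 idx=2: raw=0x37007 flags P=1 W=1 U=1 S=0
  [2] read 0x37 idx=18: raw=0x39007 flags P=1 W=1 U=1 S=0
  ⇒ phys 0x39795  [3 reads]
#6 VA=0x5438125B8 (w,kernel):
  [0] read 0x15 idx=21: raw=0x3B007 flags P=1 W=1 U=1 S=0
  [1] read 0x3B idx=28: raw=0x3E007 flags P=1 W=1 U=1 S=0
  [2] read 0x3E idx=18: raw=0x40007 flags P=1 W=1 U=1 S=0
  ⇒ phys 0x405B8  [3 reads]

Entries read for #6: 3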